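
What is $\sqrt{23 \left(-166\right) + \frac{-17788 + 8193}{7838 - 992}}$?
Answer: $\frac{i \sqrt{179006627058}}{6846} \approx 61.801 i$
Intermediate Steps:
$\sqrt{23 \left(-166\right) + \frac{-17788 + 8193}{7838 - 992}} = \sqrt{-3818 - \frac{9595}{6846}} = \sqrt{- \frac{26147623}{6846}} = \frac{i \sqrt{179006627058}}{6846}$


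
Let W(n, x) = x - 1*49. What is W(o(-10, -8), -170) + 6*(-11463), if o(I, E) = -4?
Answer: -68997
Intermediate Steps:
W(n, x) = -49 + x (W(n, x) = x - 49 = -49 + x)
W(o(-10, -8), -170) + 6*(-11463) = (-49 - 170) + 6*(-11463) = -219 - 68778 = -68997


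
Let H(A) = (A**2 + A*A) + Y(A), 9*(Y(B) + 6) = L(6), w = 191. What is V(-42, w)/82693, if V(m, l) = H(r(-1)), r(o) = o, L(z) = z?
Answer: -10/248079 ≈ -4.0310e-5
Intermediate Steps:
Y(B) = -16/3 (Y(B) = -6 + (1/9)*6 = -6 + 2/3 = -16/3)
H(A) = -16/3 + 2*A**2 (H(A) = (A**2 + A*A) - 16/3 = (A**2 + A**2) - 16/3 = 2*A**2 - 16/3 = -16/3 + 2*A**2)
V(m, l) = -10/3 (V(m, l) = -16/3 + 2*(-1)**2 = -16/3 + 2*1 = -16/3 + 2 = -10/3)
V(-42, w)/82693 = -10/3/82693 = -10/3*1/82693 = -10/248079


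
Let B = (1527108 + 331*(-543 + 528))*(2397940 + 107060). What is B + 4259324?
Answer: 3812972474324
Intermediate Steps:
B = 3812968215000 (B = (1527108 + 331*(-15))*2505000 = (1527108 - 4965)*2505000 = 1522143*2505000 = 3812968215000)
B + 4259324 = 3812968215000 + 4259324 = 3812972474324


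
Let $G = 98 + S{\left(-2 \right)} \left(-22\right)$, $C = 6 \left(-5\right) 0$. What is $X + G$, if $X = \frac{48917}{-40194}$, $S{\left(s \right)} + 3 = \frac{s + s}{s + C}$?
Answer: $\frac{434033}{3654} \approx 118.78$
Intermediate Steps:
$C = 0$ ($C = \left(-30\right) 0 = 0$)
$S{\left(s \right)} = -1$ ($S{\left(s \right)} = -3 + \frac{s + s}{s + 0} = -3 + \frac{2 s}{s} = -3 + 2 = -1$)
$G = 120$ ($G = 98 - -22 = 98 + 22 = 120$)
$X = - \frac{4447}{3654}$ ($X = 48917 \left(- \frac{1}{40194}\right) = - \frac{4447}{3654} \approx -1.217$)
$X + G = - \frac{4447}{3654} + 120 = \frac{434033}{3654}$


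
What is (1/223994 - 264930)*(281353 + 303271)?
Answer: -17346592214238728/111997 ≈ -1.5488e+11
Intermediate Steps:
(1/223994 - 264930)*(281353 + 303271) = (1/223994 - 264930)*584624 = -59342730419/223994*584624 = -17346592214238728/111997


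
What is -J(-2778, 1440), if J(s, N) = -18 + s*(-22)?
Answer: -61098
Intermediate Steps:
J(s, N) = -18 - 22*s
-J(-2778, 1440) = -(-18 - 22*(-2778)) = -(-18 + 61116) = -1*61098 = -61098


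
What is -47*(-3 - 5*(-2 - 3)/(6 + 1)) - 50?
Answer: -538/7 ≈ -76.857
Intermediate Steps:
-47*(-3 - 5*(-2 - 3)/(6 + 1)) - 50 = -47*(-3 - (-25)/7) - 50 = -47*(-3 - 5*(-5/7)) - 50 = -47*(-3 + 25/7) - 50 = -47*4/7 - 50 = -188/7 - 50 = -538/7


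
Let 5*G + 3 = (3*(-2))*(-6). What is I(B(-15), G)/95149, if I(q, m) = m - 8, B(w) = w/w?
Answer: -7/475745 ≈ -1.4714e-5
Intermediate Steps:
B(w) = 1
G = 33/5 (G = -⅗ + ((3*(-2))*(-6))/5 = -⅗ + (-6*(-6))/5 = -⅗ + (⅕)*36 = -⅗ + 36/5 = 33/5 ≈ 6.6000)
I(q, m) = -8 + m
I(B(-15), G)/95149 = (-8 + 33/5)/95149 = -7/5*1/95149 = -7/475745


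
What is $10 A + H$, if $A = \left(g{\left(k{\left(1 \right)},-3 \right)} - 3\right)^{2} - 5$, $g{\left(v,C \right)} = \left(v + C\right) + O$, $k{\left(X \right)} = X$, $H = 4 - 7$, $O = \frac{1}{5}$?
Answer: $\frac{887}{5} \approx 177.4$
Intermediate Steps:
$O = \frac{1}{5} \approx 0.2$
$H = -3$
$g{\left(v,C \right)} = \frac{1}{5} + C + v$ ($g{\left(v,C \right)} = \left(v + C\right) + \frac{1}{5} = \left(C + v\right) + \frac{1}{5} = \frac{1}{5} + C + v$)
$A = \frac{451}{25}$ ($A = \left(\left(\frac{1}{5} - 3 + 1\right) - 3\right)^{2} - 5 = \left(- \frac{9}{5} - 3\right)^{2} - 5 = \left(- \frac{24}{5}\right)^{2} - 5 = \frac{576}{25} - 5 = \frac{451}{25} \approx 18.04$)
$10 A + H = 10 \cdot \frac{451}{25} - 3 = \frac{902}{5} - 3 = \frac{887}{5}$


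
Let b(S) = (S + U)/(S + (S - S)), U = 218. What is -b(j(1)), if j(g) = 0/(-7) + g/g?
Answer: -219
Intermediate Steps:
j(g) = 1 (j(g) = 0*(-⅐) + 1 = 0 + 1 = 1)
b(S) = (218 + S)/S (b(S) = (S + 218)/(S + (S - S)) = (218 + S)/(S + 0) = (218 + S)/S)
-b(j(1)) = -(218 + 1)/1 = -219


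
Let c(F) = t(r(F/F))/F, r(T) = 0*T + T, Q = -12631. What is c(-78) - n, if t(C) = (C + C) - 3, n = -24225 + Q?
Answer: 2874769/78 ≈ 36856.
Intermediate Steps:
r(T) = T (r(T) = 0 + T = T)
n = -36856 (n = -24225 - 12631 = -36856)
t(C) = -3 + 2*C (t(C) = 2*C - 3 = -3 + 2*C)
c(F) = -1/F (c(F) = (-3 + 2*(F/F))/F = (-3 + 2*1)/F = (-3 + 2)/F = -1/F)
c(-78) - n = -1/(-78) - 1*(-36856) = -1*(-1/78) + 36856 = 1/78 + 36856 = 2874769/78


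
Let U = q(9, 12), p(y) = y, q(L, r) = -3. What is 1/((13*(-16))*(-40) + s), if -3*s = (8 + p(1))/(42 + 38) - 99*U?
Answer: 80/657677 ≈ 0.00012164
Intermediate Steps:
U = -3
s = -7923/80 (s = -((8 + 1)/(42 + 38) - 99*(-3))/3 = -(9/80 + 297)/3 = -1/3*23769/80 = -7923/80 ≈ -99.037)
1/((13*(-16))*(-40) + s) = 1/((13*(-16))*(-40) - 7923/80) = 1/(-208*(-40) - 7923/80) = 1/(8320 - 7923/80) = 1/(657677/80) = 80/657677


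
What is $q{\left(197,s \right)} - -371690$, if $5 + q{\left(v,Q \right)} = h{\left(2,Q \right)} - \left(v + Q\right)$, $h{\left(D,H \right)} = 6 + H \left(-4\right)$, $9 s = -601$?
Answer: $\frac{3346451}{9} \approx 3.7183 \cdot 10^{5}$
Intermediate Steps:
$s = - \frac{601}{9}$ ($s = \frac{1}{9} \left(-601\right) = - \frac{601}{9} \approx -66.778$)
$h{\left(D,H \right)} = 6 - 4 H$
$q{\left(v,Q \right)} = 1 - v - 5 Q$ ($q{\left(v,Q \right)} = -5 - \left(-6 + v + 5 Q\right) = 1 - v - 5 Q$)
$q{\left(197,s \right)} - -371690 = \left(1 - 197 - - \frac{3005}{9}\right) - -371690 = \left(1 - 197 + \frac{3005}{9}\right) + 371690 = \frac{1241}{9} + 371690 = \frac{3346451}{9}$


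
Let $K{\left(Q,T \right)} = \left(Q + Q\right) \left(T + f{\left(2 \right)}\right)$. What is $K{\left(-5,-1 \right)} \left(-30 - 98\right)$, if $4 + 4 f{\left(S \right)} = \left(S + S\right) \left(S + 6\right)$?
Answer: $7680$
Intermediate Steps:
$f{\left(S \right)} = -1 + \frac{S \left(6 + S\right)}{2}$ ($f{\left(S \right)} = -1 + \frac{\left(S + S\right) \left(S + 6\right)}{4} = -1 + \frac{2 S \left(6 + S\right)}{4} = -1 + \frac{S \left(6 + S\right)}{2}$)
$K{\left(Q,T \right)} = 2 Q \left(7 + T\right)$ ($K{\left(Q,T \right)} = \left(Q + Q\right) \left(T + \left(-1 + \frac{2^{2}}{2} + 3 \cdot 2\right)\right) = 2 Q \left(T + \left(-1 + \frac{1}{2} \cdot 4 + 6\right)\right) = 2 Q \left(T + \left(-1 + 2 + 6\right)\right) = 2 Q \left(T + 7\right) = 2 Q \left(7 + T\right)$)
$K{\left(-5,-1 \right)} \left(-30 - 98\right) = 2 \left(-5\right) \left(7 - 1\right) \left(-30 - 98\right) = 2 \left(-5\right) 6 \left(-128\right) = \left(-60\right) \left(-128\right) = 7680$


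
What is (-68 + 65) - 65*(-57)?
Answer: 3702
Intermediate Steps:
(-68 + 65) - 65*(-57) = -3 + 3705 = 3702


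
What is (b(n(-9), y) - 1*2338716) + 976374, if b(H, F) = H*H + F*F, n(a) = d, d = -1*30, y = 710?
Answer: -857342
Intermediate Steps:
d = -30
n(a) = -30
b(H, F) = F**2 + H**2 (b(H, F) = H**2 + F**2 = F**2 + H**2)
(b(n(-9), y) - 1*2338716) + 976374 = ((710**2 + (-30)**2) - 1*2338716) + 976374 = ((504100 + 900) - 2338716) + 976374 = (505000 - 2338716) + 976374 = -1833716 + 976374 = -857342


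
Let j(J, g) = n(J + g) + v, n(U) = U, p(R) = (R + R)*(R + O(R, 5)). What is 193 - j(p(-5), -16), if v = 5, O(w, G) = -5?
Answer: 104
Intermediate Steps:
p(R) = 2*R*(-5 + R) (p(R) = (R + R)*(R - 5) = (2*R)*(-5 + R) = 2*R*(-5 + R))
j(J, g) = 5 + J + g (j(J, g) = (J + g) + 5 = 5 + J + g)
193 - j(p(-5), -16) = 193 - (5 + 2*(-5)*(-5 - 5) - 16) = 193 - (5 + 2*(-5)*(-10) - 16) = 193 - (5 + 100 - 16) = 193 - 1*89 = 193 - 89 = 104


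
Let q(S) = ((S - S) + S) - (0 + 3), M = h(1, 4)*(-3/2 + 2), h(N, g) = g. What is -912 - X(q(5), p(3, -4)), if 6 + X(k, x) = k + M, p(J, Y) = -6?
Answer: -910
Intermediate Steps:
M = 2 (M = 4*(-3/2 + 2) = 4*(½) = 2)
q(S) = -3 + S (q(S) = (0 + S) - 1*3 = S - 3 = -3 + S)
X(k, x) = -4 + k (X(k, x) = -6 + (k + 2) = -6 + (2 + k) = -4 + k)
-912 - X(q(5), p(3, -4)) = -912 - (-4 + (-3 + 5)) = -912 - (-4 + 2) = -912 - 1*(-2) = -912 + 2 = -910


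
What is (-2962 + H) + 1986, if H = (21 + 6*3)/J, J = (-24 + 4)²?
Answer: -390361/400 ≈ -975.90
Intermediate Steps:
J = 400 (J = (-20)² = 400)
H = 39/400 (H = (21 + 6*3)/400 = (21 + 18)*(1/400) = 39*(1/400) = 39/400 ≈ 0.097500)
(-2962 + H) + 1986 = (-2962 + 39/400) + 1986 = -1184761/400 + 1986 = -390361/400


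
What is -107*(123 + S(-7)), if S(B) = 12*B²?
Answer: -76077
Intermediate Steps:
-107*(123 + S(-7)) = -107*(123 + 12*(-7)²) = -107*(123 + 12*49) = -107*(123 + 588) = -107*711 = -76077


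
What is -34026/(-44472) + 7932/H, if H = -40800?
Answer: 211501/370600 ≈ 0.57070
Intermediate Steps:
-34026/(-44472) + 7932/H = -34026/(-44472) + 7932/(-40800) = -34026*(-1/44472) + 7932*(-1/40800) = 5671/7412 - 661/3400 = 211501/370600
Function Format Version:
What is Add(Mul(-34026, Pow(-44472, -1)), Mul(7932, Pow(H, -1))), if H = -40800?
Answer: Rational(211501, 370600) ≈ 0.57070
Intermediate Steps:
Add(Mul(-34026, Pow(-44472, -1)), Mul(7932, Pow(H, -1))) = Add(Mul(-34026, Pow(-44472, -1)), Mul(7932, Pow(-40800, -1))) = Add(Mul(-34026, Rational(-1, 44472)), Mul(7932, Rational(-1, 40800))) = Add(Rational(5671, 7412), Rational(-661, 3400)) = Rational(211501, 370600)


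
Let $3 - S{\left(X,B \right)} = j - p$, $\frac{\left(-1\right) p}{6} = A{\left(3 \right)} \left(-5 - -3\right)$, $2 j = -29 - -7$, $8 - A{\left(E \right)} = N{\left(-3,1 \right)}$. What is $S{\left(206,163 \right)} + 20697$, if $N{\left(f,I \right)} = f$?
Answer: $20843$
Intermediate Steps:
$A{\left(E \right)} = 11$ ($A{\left(E \right)} = 8 - -3 = 8 + 3 = 11$)
$j = -11$ ($j = \frac{-29 - -7}{2} = \frac{-29 + 7}{2} = \frac{1}{2} \left(-22\right) = -11$)
$p = 132$ ($p = - 6 \cdot 11 \left(-5 - -3\right) = - 6 \cdot 11 \left(-5 + 3\right) = - 6 \cdot 11 \left(-2\right) = \left(-6\right) \left(-22\right) = 132$)
$S{\left(X,B \right)} = 146$ ($S{\left(X,B \right)} = 3 - \left(-11 - 132\right) = 3 - -143 = 3 + 143 = 146$)
$S{\left(206,163 \right)} + 20697 = 146 + 20697 = 20843$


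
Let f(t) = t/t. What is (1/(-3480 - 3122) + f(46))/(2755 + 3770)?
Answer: 6601/43078050 ≈ 0.00015323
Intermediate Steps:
f(t) = 1
(1/(-3480 - 3122) + f(46))/(2755 + 3770) = (1/(-3480 - 3122) + 1)/(2755 + 3770) = (1/(-6602) + 1)/6525 = (-1/6602 + 1)*(1/6525) = (6601/6602)*(1/6525) = 6601/43078050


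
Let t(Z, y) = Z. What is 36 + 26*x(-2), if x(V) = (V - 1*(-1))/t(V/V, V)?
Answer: 10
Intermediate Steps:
x(V) = 1 + V (x(V) = (V - 1*(-1))/((V/V)) = (V + 1)/1 = (1 + V)*1 = 1 + V)
36 + 26*x(-2) = 36 + 26*(1 - 2) = 36 + 26*(-1) = 36 - 26 = 10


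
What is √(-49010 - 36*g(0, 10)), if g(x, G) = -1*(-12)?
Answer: I*√49442 ≈ 222.36*I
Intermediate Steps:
g(x, G) = 12
√(-49010 - 36*g(0, 10)) = √(-49010 - 36*12) = √(-49010 - 432) = √(-49442) = I*√49442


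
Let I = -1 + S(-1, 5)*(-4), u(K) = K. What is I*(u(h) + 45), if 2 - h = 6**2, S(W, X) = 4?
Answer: -187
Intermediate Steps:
h = -34 (h = 2 - 1*6**2 = 2 - 1*36 = 2 - 36 = -34)
I = -17 (I = -1 + 4*(-4) = -1 - 16 = -17)
I*(u(h) + 45) = -17*(-34 + 45) = -17*11 = -187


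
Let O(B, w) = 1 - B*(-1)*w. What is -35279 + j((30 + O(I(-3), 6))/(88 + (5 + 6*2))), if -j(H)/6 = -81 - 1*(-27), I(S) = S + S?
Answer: -34955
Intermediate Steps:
I(S) = 2*S
O(B, w) = 1 + B*w (O(B, w) = 1 - (-B)*w = 1 - (-1)*B*w = 1 + B*w)
j(H) = 324 (j(H) = -6*(-81 - 1*(-27)) = -6*(-81 + 27) = -6*(-54) = 324)
-35279 + j((30 + O(I(-3), 6))/(88 + (5 + 6*2))) = -35279 + 324 = -34955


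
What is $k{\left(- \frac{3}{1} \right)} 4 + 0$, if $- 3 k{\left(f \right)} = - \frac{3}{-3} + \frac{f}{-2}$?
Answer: $- \frac{10}{3} \approx -3.3333$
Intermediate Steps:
$k{\left(f \right)} = - \frac{1}{3} + \frac{f}{6}$ ($k{\left(f \right)} = - \frac{- \frac{3}{-3} + \frac{f}{-2}}{3} = - \frac{\left(-3\right) \left(- \frac{1}{3}\right) + f \left(- \frac{1}{2}\right)}{3} = - \frac{1 - \frac{f}{2}}{3} = - \frac{1}{3} + \frac{f}{6}$)
$k{\left(- \frac{3}{1} \right)} 4 + 0 = \left(- \frac{1}{3} + \frac{\left(-3\right) 1^{-1}}{6}\right) 4 + 0 = \left(- \frac{1}{3} + \frac{\left(-3\right) 1}{6}\right) 4 + 0 = \left(- \frac{1}{3} + \frac{1}{6} \left(-3\right)\right) 4 + 0 = \left(- \frac{1}{3} - \frac{1}{2}\right) 4 + 0 = \left(- \frac{5}{6}\right) 4 + 0 = - \frac{10}{3} + 0 = - \frac{10}{3}$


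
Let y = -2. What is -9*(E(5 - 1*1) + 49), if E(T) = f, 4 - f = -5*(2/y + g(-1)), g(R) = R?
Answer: -387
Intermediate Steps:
f = -6 (f = 4 - (-5)*(2/(-2) - 1) = 4 - (-5)*(2*(-½) - 1) = 4 - (-5)*(-1 - 1) = 4 - (-5)*(-2) = 4 - 1*10 = 4 - 10 = -6)
E(T) = -6
-9*(E(5 - 1*1) + 49) = -9*(-6 + 49) = -9*43 = -387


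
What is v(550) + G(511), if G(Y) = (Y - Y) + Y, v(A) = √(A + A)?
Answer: 511 + 10*√11 ≈ 544.17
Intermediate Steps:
v(A) = √2*√A (v(A) = √(2*A) = √2*√A)
G(Y) = Y (G(Y) = 0 + Y = Y)
v(550) + G(511) = √2*√550 + 511 = √2*(5*√22) + 511 = 10*√11 + 511 = 511 + 10*√11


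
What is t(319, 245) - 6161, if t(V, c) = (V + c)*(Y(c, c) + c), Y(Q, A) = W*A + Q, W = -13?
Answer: -1526141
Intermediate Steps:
Y(Q, A) = Q - 13*A (Y(Q, A) = -13*A + Q = Q - 13*A)
t(V, c) = -11*c*(V + c) (t(V, c) = (V + c)*((c - 13*c) + c) = (V + c)*(-12*c + c) = (V + c)*(-11*c) = -11*c*(V + c))
t(319, 245) - 6161 = 11*245*(-1*319 - 1*245) - 6161 = 11*245*(-319 - 245) - 6161 = 11*245*(-564) - 6161 = -1519980 - 6161 = -1526141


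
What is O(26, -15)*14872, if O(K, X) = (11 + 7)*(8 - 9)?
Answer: -267696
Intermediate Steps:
O(K, X) = -18 (O(K, X) = 18*(-1) = -18)
O(26, -15)*14872 = -18*14872 = -267696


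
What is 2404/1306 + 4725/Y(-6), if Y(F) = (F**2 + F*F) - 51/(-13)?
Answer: 1966519/30691 ≈ 64.075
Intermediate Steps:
Y(F) = 51/13 + 2*F**2 (Y(F) = (F**2 + F**2) - 51*(-1/13) = 2*F**2 + 51/13 = 51/13 + 2*F**2)
2404/1306 + 4725/Y(-6) = 2404/1306 + 4725/(51/13 + 2*(-6)**2) = 2404*(1/1306) + 4725/(51/13 + 2*36) = 1202/653 + 4725/(51/13 + 72) = 1202/653 + 4725/(987/13) = 1202/653 + 4725*(13/987) = 1202/653 + 2925/47 = 1966519/30691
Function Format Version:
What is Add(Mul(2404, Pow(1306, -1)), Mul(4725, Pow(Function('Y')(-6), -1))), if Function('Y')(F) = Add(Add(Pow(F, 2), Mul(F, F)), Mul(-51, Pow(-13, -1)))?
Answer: Rational(1966519, 30691) ≈ 64.075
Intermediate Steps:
Function('Y')(F) = Add(Rational(51, 13), Mul(2, Pow(F, 2))) (Function('Y')(F) = Add(Add(Pow(F, 2), Pow(F, 2)), Mul(-51, Rational(-1, 13))) = Add(Mul(2, Pow(F, 2)), Rational(51, 13)) = Add(Rational(51, 13), Mul(2, Pow(F, 2))))
Add(Mul(2404, Pow(1306, -1)), Mul(4725, Pow(Function('Y')(-6), -1))) = Add(Mul(2404, Pow(1306, -1)), Mul(4725, Pow(Add(Rational(51, 13), Mul(2, Pow(-6, 2))), -1))) = Add(Mul(2404, Rational(1, 1306)), Mul(4725, Pow(Add(Rational(51, 13), Mul(2, 36)), -1))) = Add(Rational(1202, 653), Mul(4725, Pow(Add(Rational(51, 13), 72), -1))) = Add(Rational(1202, 653), Mul(4725, Pow(Rational(987, 13), -1))) = Add(Rational(1202, 653), Mul(4725, Rational(13, 987))) = Add(Rational(1202, 653), Rational(2925, 47)) = Rational(1966519, 30691)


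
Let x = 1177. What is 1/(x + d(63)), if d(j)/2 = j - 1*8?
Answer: 1/1287 ≈ 0.00077700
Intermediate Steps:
d(j) = -16 + 2*j (d(j) = 2*(j - 1*8) = 2*(j - 8) = 2*(-8 + j) = -16 + 2*j)
1/(x + d(63)) = 1/(1177 + (-16 + 2*63)) = 1/(1177 + (-16 + 126)) = 1/(1177 + 110) = 1/1287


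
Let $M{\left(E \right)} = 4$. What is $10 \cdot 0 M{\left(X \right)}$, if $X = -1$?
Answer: $0$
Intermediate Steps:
$10 \cdot 0 M{\left(X \right)} = 10 \cdot 0 \cdot 4 = 0 \cdot 4 = 0$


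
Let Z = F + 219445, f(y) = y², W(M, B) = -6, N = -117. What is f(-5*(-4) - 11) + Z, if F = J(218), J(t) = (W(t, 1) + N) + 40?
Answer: 219443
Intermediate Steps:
J(t) = -83 (J(t) = (-6 - 117) + 40 = -123 + 40 = -83)
F = -83
Z = 219362 (Z = -83 + 219445 = 219362)
f(-5*(-4) - 11) + Z = (-5*(-4) - 11)² + 219362 = (20 - 11)² + 219362 = 9² + 219362 = 81 + 219362 = 219443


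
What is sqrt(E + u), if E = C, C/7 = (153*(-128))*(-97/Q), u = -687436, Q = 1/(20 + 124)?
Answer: 2*sqrt(478539437) ≈ 43751.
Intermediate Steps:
Q = 1/144 ≈ 0.0069444
C = 1914845184 (C = 7*((153*(-128))*(-97/1/144)) = 7*(-(-1899648)*144) = 7*(-19584*(-13968)) = 7*273549312 = 1914845184)
E = 1914845184
sqrt(E + u) = sqrt(1914845184 - 687436) = sqrt(1914157748) = 2*sqrt(478539437)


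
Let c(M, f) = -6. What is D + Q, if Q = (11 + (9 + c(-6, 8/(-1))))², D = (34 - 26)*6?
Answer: 244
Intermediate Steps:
D = 48 (D = 8*6 = 48)
Q = 196 (Q = (11 + (9 - 6))² = (11 + 3)² = 14² = 196)
D + Q = 48 + 196 = 244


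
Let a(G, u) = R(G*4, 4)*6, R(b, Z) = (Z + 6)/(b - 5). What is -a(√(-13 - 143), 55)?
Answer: 300/2521 + 480*I*√39/2521 ≈ 0.119 + 1.1891*I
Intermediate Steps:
R(b, Z) = (6 + Z)/(-5 + b)
a(G, u) = 60/(-5 + 4*G) (a(G, u) = ((6 + 4)/(-5 + G*4))*6 = (10/(-5 + 4*G))*6 = 60/(-5 + 4*G))
-a(√(-13 - 143), 55) = -60/(-5 + 4*√(-13 - 143)) = -60/(-5 + 4*√(-156)) = -60/(-5 + 4*(2*I*√39)) = -60/(-5 + 8*I*√39)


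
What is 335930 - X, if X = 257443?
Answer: 78487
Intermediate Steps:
335930 - X = 335930 - 1*257443 = 335930 - 257443 = 78487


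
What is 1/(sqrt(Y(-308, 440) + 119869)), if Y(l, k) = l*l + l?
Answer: sqrt(953)/14295 ≈ 0.0021595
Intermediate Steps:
Y(l, k) = l + l**2 (Y(l, k) = l**2 + l = l + l**2)
1/(sqrt(Y(-308, 440) + 119869)) = 1/(sqrt(-308*(1 - 308) + 119869)) = 1/(sqrt(-308*(-307) + 119869)) = 1/(sqrt(94556 + 119869)) = 1/(sqrt(214425)) = 1/(15*sqrt(953)) = sqrt(953)/14295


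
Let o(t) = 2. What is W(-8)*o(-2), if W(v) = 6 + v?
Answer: -4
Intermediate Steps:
W(-8)*o(-2) = (6 - 8)*2 = -2*2 = -4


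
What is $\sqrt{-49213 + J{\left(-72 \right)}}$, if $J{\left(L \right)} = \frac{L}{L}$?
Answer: $6 i \sqrt{1367} \approx 221.84 i$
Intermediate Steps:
$J{\left(L \right)} = 1$
$\sqrt{-49213 + J{\left(-72 \right)}} = \sqrt{-49213 + 1} = \sqrt{-49212} = 6 i \sqrt{1367}$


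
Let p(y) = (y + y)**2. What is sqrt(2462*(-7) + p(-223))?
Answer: sqrt(181682) ≈ 426.24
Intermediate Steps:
p(y) = 4*y**2 (p(y) = (2*y)**2 = 4*y**2)
sqrt(2462*(-7) + p(-223)) = sqrt(2462*(-7) + 4*(-223)**2) = sqrt(-17234 + 4*49729) = sqrt(-17234 + 198916) = sqrt(181682)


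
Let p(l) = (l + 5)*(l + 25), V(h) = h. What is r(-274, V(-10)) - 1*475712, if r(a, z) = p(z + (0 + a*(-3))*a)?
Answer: 50724923917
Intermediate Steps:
p(l) = (5 + l)*(25 + l)
r(a, z) = 125 + (z - 3*a²)² - 90*a² + 30*z (r(a, z) = 125 + (z + (0 + a*(-3))*a)² + 30*(z + (0 + a*(-3))*a) = 125 + (z + (0 - 3*a)*a)² + 30*(z + (0 - 3*a)*a) = 125 + (z + (-3*a)*a)² + 30*(z + (-3*a)*a) = 125 + (z - 3*a²)² + 30*(z - 3*a²) = 125 + (z - 3*a²)² + (-90*a² + 30*z) = 125 + (z - 3*a²)² - 90*a² + 30*z)
r(-274, V(-10)) - 1*475712 = (125 + (-1*(-10) + 3*(-274)²)² - 90*(-274)² + 30*(-10)) - 1*475712 = (125 + (10 + 3*75076)² - 90*75076 - 300) - 475712 = (125 + (10 + 225228)² - 6756840 - 300) - 475712 = (125 + 225238² - 6756840 - 300) - 475712 = (125 + 50732156644 - 6756840 - 300) - 475712 = 50725399629 - 475712 = 50724923917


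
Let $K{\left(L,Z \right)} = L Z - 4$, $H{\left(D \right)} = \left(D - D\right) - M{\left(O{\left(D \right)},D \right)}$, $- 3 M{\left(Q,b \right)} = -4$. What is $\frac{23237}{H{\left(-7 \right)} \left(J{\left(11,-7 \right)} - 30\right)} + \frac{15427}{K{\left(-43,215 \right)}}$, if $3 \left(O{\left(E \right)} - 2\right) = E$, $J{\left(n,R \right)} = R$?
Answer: $\frac{642473843}{1368852} \approx 469.35$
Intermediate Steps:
$O{\left(E \right)} = 2 + \frac{E}{3}$
$M{\left(Q,b \right)} = \frac{4}{3}$ ($M{\left(Q,b \right)} = \left(- \frac{1}{3}\right) \left(-4\right) = \frac{4}{3}$)
$H{\left(D \right)} = - \frac{4}{3}$ ($H{\left(D \right)} = \left(D - D\right) - \frac{4}{3} = 0 - \frac{4}{3} = - \frac{4}{3}$)
$K{\left(L,Z \right)} = -4 + L Z$
$\frac{23237}{H{\left(-7 \right)} \left(J{\left(11,-7 \right)} - 30\right)} + \frac{15427}{K{\left(-43,215 \right)}} = \frac{23237}{\left(- \frac{4}{3}\right) \left(-7 - 30\right)} + \frac{15427}{-4 - 9245} = \frac{23237}{\left(- \frac{4}{3}\right) \left(-37\right)} + \frac{15427}{-4 - 9245} = \frac{23237}{\frac{148}{3}} + \frac{15427}{-9249} = 23237 \cdot \frac{3}{148} + 15427 \left(- \frac{1}{9249}\right) = \frac{69711}{148} - \frac{15427}{9249} = \frac{642473843}{1368852}$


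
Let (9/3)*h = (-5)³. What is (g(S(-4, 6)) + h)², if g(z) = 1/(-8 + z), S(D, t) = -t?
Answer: 3073009/1764 ≈ 1742.1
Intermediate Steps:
h = -125/3 (h = (⅓)*(-5)³ = (⅓)*(-125) = -125/3 ≈ -41.667)
(g(S(-4, 6)) + h)² = (1/(-8 - 1*6) - 125/3)² = (1/(-8 - 6) - 125/3)² = (1/(-14) - 125/3)² = (-1/14 - 125/3)² = (-1753/42)² = 3073009/1764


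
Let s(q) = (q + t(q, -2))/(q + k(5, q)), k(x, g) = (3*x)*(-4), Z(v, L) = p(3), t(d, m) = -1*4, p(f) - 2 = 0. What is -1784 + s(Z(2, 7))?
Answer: -51735/29 ≈ -1784.0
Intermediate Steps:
p(f) = 2 (p(f) = 2 + 0 = 2)
t(d, m) = -4
Z(v, L) = 2
k(x, g) = -12*x
s(q) = (-4 + q)/(-60 + q) (s(q) = (q - 4)/(q - 12*5) = (-4 + q)/(q - 60) = (-4 + q)/(-60 + q))
-1784 + s(Z(2, 7)) = -1784 + (-4 + 2)/(-60 + 2) = -1784 - 2/(-58) = -1784 - 1/58*(-2) = -1784 + 1/29 = -51735/29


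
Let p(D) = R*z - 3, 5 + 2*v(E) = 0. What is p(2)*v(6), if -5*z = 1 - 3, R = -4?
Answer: 23/2 ≈ 11.500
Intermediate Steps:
z = ⅖ (z = -(1 - 3)/5 = -⅕*(-2) = ⅖ ≈ 0.40000)
v(E) = -5/2 (v(E) = -5/2 + (½)*0 = -5/2 + 0 = -5/2)
p(D) = -23/5 (p(D) = -4*⅖ - 3 = -8/5 - 3 = -23/5)
p(2)*v(6) = -23/5*(-5/2) = 23/2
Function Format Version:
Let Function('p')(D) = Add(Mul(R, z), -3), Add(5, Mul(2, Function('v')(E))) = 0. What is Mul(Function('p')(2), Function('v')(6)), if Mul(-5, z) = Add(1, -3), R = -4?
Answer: Rational(23, 2) ≈ 11.500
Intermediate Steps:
z = Rational(2, 5) (z = Mul(Rational(-1, 5), Add(1, -3)) = Mul(Rational(-1, 5), -2) = Rational(2, 5) ≈ 0.40000)
Function('v')(E) = Rational(-5, 2) (Function('v')(E) = Add(Rational(-5, 2), Mul(Rational(1, 2), 0)) = Add(Rational(-5, 2), 0) = Rational(-5, 2))
Function('p')(D) = Rational(-23, 5) (Function('p')(D) = Add(Mul(-4, Rational(2, 5)), -3) = Add(Rational(-8, 5), -3) = Rational(-23, 5))
Mul(Function('p')(2), Function('v')(6)) = Mul(Rational(-23, 5), Rational(-5, 2)) = Rational(23, 2)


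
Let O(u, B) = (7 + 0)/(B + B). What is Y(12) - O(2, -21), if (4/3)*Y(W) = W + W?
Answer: 109/6 ≈ 18.167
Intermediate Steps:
O(u, B) = 7/(2*B) (O(u, B) = 7/((2*B)) = 7*(1/(2*B)) = 7/(2*B))
Y(W) = 3*W/2 (Y(W) = 3*(W + W)/4 = 3*(2*W)/4 = 3*W/2)
Y(12) - O(2, -21) = (3/2)*12 - 7/(2*(-21)) = 18 - 7*(-1)/(2*21) = 18 - 1*(-⅙) = 18 + ⅙ = 109/6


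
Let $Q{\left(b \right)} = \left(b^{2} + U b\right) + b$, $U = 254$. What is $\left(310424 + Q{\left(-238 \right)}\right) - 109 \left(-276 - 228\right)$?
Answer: $361314$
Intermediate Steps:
$Q{\left(b \right)} = b^{2} + 255 b$ ($Q{\left(b \right)} = \left(b^{2} + 254 b\right) + b = b^{2} + 255 b$)
$\left(310424 + Q{\left(-238 \right)}\right) - 109 \left(-276 - 228\right) = \left(310424 - 238 \left(255 - 238\right)\right) - 109 \left(-276 - 228\right) = \left(310424 - 4046\right) - -54936 = \left(310424 - 4046\right) + 54936 = 306378 + 54936 = 361314$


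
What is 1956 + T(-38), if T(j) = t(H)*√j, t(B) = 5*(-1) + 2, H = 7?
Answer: 1956 - 3*I*√38 ≈ 1956.0 - 18.493*I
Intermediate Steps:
t(B) = -3 (t(B) = -5 + 2 = -3)
T(j) = -3*√j
1956 + T(-38) = 1956 - 3*I*√38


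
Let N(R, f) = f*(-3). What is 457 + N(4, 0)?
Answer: 457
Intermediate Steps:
N(R, f) = -3*f
457 + N(4, 0) = 457 - 3*0 = 457 + 0 = 457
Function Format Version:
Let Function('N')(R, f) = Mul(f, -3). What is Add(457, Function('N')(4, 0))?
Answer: 457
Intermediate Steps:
Function('N')(R, f) = Mul(-3, f)
Add(457, Function('N')(4, 0)) = Add(457, Mul(-3, 0)) = Add(457, 0) = 457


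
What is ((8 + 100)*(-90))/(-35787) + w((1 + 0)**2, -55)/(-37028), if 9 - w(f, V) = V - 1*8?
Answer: 29777958/110426753 ≈ 0.26966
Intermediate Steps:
w(f, V) = 17 - V (w(f, V) = 9 - (V - 1*8) = 9 - (V - 8) = 9 - (-8 + V) = 9 + (8 - V) = 17 - V)
((8 + 100)*(-90))/(-35787) + w((1 + 0)**2, -55)/(-37028) = ((8 + 100)*(-90))/(-35787) + (17 - 1*(-55))/(-37028) = (108*(-90))*(-1/35787) + (17 + 55)*(-1/37028) = -9720*(-1/35787) + 72*(-1/37028) = 3240/11929 - 18/9257 = 29777958/110426753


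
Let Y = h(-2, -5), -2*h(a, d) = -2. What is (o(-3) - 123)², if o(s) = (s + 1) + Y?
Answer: 15376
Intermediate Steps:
h(a, d) = 1 (h(a, d) = -½*(-2) = 1)
Y = 1
o(s) = 2 + s (o(s) = (s + 1) + 1 = (1 + s) + 1 = 2 + s)
(o(-3) - 123)² = ((2 - 3) - 123)² = (-1 - 123)² = (-124)² = 15376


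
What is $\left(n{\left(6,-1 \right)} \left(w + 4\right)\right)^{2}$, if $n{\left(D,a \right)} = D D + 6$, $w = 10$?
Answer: $345744$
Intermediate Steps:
$n{\left(D,a \right)} = 6 + D^{2}$ ($n{\left(D,a \right)} = D^{2} + 6 = 6 + D^{2}$)
$\left(n{\left(6,-1 \right)} \left(w + 4\right)\right)^{2} = \left(\left(6 + 6^{2}\right) \left(10 + 4\right)\right)^{2} = \left(\left(6 + 36\right) 14\right)^{2} = \left(42 \cdot 14\right)^{2} = 588^{2} = 345744$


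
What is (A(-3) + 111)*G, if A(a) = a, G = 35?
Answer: 3780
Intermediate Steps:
(A(-3) + 111)*G = (-3 + 111)*35 = 108*35 = 3780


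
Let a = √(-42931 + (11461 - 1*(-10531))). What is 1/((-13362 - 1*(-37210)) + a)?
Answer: 23848/568748043 - I*√20939/568748043 ≈ 4.1931e-5 - 2.5442e-7*I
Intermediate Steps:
a = I*√20939 (a = √(-42931 + (11461 + 10531)) = √(-42931 + 21992) = √(-20939) = I*√20939 ≈ 144.7*I)
1/((-13362 - 1*(-37210)) + a) = 1/((-13362 - 1*(-37210)) + I*√20939) = 1/((-13362 + 37210) + I*√20939) = 1/(23848 + I*√20939)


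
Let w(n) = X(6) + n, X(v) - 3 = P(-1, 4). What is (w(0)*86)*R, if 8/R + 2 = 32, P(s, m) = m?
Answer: 2408/15 ≈ 160.53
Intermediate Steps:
X(v) = 7 (X(v) = 3 + 4 = 7)
w(n) = 7 + n
R = 4/15 (R = 8/(-2 + 32) = 8/30 = 8*(1/30) = 4/15 ≈ 0.26667)
(w(0)*86)*R = ((7 + 0)*86)*(4/15) = (7*86)*(4/15) = 602*(4/15) = 2408/15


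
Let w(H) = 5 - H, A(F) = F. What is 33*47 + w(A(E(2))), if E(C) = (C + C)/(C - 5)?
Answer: 4672/3 ≈ 1557.3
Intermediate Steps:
E(C) = 2*C/(-5 + C) (E(C) = (2*C)/(-5 + C) = 2*C/(-5 + C))
33*47 + w(A(E(2))) = 33*47 + (5 - 2*2/(-5 + 2)) = 1551 + (5 - 2*2/(-3)) = 1551 + (5 - 2*2*(-1)/3) = 1551 + (5 - 1*(-4/3)) = 1551 + (5 + 4/3) = 1551 + 19/3 = 4672/3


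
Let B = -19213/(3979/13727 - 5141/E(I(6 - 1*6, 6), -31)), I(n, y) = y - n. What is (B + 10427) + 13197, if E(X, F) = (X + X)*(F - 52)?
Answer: 1498099650188/74533591 ≈ 20100.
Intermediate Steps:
E(X, F) = 2*X*(-52 + F) (E(X, F) = (2*X)*(-52 + F) = 2*X*(-52 + F))
B = -262681903596/74533591 (B = -19213/(3979/13727 - 5141*1/(2*(-52 - 31)*(6 - (6 - 1*6)))) = -19213/(3979*(1/13727) - 5141*(-1/(166*(6 - (6 - 6))))) = -19213/(3979/13727 - 5141*(-1/(166*(6 - 1*0)))) = -19213/(3979/13727 - 5141*(-1/(166*(6 + 0)))) = -19213/(3979/13727 - 5141/(2*6*(-83))) = -19213/(3979/13727 - 5141/(-996)) = -19213/(3979/13727 - 5141*(-1/996)) = -19213/(3979/13727 + 5141/996) = -19213/74533591/13672092 = -19213*13672092/74533591 = -262681903596/74533591 ≈ -3524.3)
(B + 10427) + 13197 = (-262681903596/74533591 + 10427) + 13197 = 514479849761/74533591 + 13197 = 1498099650188/74533591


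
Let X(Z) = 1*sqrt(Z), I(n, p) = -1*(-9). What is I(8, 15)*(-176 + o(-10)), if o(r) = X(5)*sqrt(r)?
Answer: -1584 + 45*I*sqrt(2) ≈ -1584.0 + 63.64*I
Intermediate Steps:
I(n, p) = 9
X(Z) = sqrt(Z)
o(r) = sqrt(5)*sqrt(r)
I(8, 15)*(-176 + o(-10)) = 9*(-176 + sqrt(5)*sqrt(-10)) = 9*(-176 + sqrt(5)*(I*sqrt(10))) = 9*(-176 + 5*I*sqrt(2)) = -1584 + 45*I*sqrt(2)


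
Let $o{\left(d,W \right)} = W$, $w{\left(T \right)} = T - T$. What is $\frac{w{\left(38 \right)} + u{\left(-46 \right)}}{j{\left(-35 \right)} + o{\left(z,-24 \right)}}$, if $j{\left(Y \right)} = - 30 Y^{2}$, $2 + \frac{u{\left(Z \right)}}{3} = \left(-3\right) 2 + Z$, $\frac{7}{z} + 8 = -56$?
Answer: $\frac{1}{227} \approx 0.0044053$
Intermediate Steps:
$z = - \frac{7}{64}$ ($z = \frac{7}{-8 - 56} = \frac{7}{-64} = 7 \left(- \frac{1}{64}\right) = - \frac{7}{64} \approx -0.10938$)
$u{\left(Z \right)} = -24 + 3 Z$ ($u{\left(Z \right)} = -6 + 3 \left(\left(-3\right) 2 + Z\right) = -6 + 3 \left(-6 + Z\right) = -6 + \left(-18 + 3 Z\right) = -24 + 3 Z$)
$w{\left(T \right)} = 0$
$\frac{w{\left(38 \right)} + u{\left(-46 \right)}}{j{\left(-35 \right)} + o{\left(z,-24 \right)}} = \frac{0 + \left(-24 + 3 \left(-46\right)\right)}{- 30 \left(-35\right)^{2} - 24} = \frac{0 - 162}{\left(-30\right) 1225 - 24} = \frac{0 - 162}{-36750 - 24} = - \frac{162}{-36774} = \left(-162\right) \left(- \frac{1}{36774}\right) = \frac{1}{227}$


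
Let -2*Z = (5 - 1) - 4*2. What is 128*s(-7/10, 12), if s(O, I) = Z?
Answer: 256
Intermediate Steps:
Z = 2 (Z = -((5 - 1) - 4*2)/2 = -(4 - 8)/2 = -½*(-4) = 2)
s(O, I) = 2
128*s(-7/10, 12) = 128*2 = 256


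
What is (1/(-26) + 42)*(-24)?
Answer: -13092/13 ≈ -1007.1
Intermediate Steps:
(1/(-26) + 42)*(-24) = (-1/26 + 42)*(-24) = (1091/26)*(-24) = -13092/13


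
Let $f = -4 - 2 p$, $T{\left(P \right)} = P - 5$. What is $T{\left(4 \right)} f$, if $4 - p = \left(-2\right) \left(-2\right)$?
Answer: $4$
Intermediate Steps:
$p = 0$ ($p = 4 - \left(-2\right) \left(-2\right) = 4 - 4 = 0$)
$T{\left(P \right)} = -5 + P$ ($T{\left(P \right)} = P - 5 = -5 + P$)
$f = -4$ ($f = -4 - 0 = -4 + 0 = -4$)
$T{\left(4 \right)} f = \left(-5 + 4\right) \left(-4\right) = \left(-1\right) \left(-4\right) = 4$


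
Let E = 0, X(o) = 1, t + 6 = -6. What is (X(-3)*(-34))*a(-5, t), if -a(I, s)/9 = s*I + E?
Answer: 18360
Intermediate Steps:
t = -12 (t = -6 - 6 = -12)
a(I, s) = -9*I*s (a(I, s) = -9*(s*I + 0) = -9*(I*s + 0) = -9*I*s)
(X(-3)*(-34))*a(-5, t) = (1*(-34))*(-9*(-5)*(-12)) = -34*(-540) = 18360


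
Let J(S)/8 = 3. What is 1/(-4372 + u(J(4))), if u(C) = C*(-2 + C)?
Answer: -1/3844 ≈ -0.00026015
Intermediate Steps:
J(S) = 24 (J(S) = 8*3 = 24)
1/(-4372 + u(J(4))) = 1/(-4372 + 24*(-2 + 24)) = 1/(-4372 + 24*22) = 1/(-4372 + 528) = 1/(-3844) = -1/3844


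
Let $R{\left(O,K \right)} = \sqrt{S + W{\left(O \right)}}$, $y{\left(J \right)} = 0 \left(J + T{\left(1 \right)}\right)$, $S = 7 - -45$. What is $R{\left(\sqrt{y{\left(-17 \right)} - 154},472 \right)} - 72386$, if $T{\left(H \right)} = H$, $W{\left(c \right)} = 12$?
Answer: $-72378$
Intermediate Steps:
$S = 52$ ($S = 7 + 45 = 52$)
$y{\left(J \right)} = 0$ ($y{\left(J \right)} = 0 \left(J + 1\right) = 0 \left(1 + J\right) = 0$)
$R{\left(O,K \right)} = 8$ ($R{\left(O,K \right)} = \sqrt{52 + 12} = \sqrt{64} = 8$)
$R{\left(\sqrt{y{\left(-17 \right)} - 154},472 \right)} - 72386 = 8 - 72386 = -72378$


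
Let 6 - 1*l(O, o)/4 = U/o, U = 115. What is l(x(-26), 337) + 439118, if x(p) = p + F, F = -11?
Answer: 147990394/337 ≈ 4.3914e+5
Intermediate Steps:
x(p) = -11 + p (x(p) = p - 11 = -11 + p)
l(O, o) = 24 - 460/o
l(x(-26), 337) + 439118 = (24 - 460/337) + 439118 = 7628/337 + 439118 = 147990394/337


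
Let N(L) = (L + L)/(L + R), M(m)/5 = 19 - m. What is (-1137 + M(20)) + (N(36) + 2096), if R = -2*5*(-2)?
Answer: 6687/7 ≈ 955.29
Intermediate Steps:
M(m) = 95 - 5*m (M(m) = 5*(19 - m) = 95 - 5*m)
R = 20 (R = -10*(-2) = 20)
N(L) = 2*L/(20 + L) (N(L) = (L + L)/(L + 20) = (2*L)/(20 + L) = 2*L/(20 + L))
(-1137 + M(20)) + (N(36) + 2096) = (-1137 + (95 - 5*20)) + (2*36/(20 + 36) + 2096) = (-1137 + (95 - 100)) + (2*36/56 + 2096) = (-1137 - 5) + (2*36*(1/56) + 2096) = -1142 + (9/7 + 2096) = -1142 + 14681/7 = 6687/7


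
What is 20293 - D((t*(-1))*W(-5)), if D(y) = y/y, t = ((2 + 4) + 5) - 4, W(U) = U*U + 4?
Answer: 20292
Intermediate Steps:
W(U) = 4 + U² (W(U) = U² + 4 = 4 + U²)
t = 7 (t = (6 + 5) - 4 = 11 - 4 = 7)
D(y) = 1
20293 - D((t*(-1))*W(-5)) = 20293 - 1*1 = 20293 - 1 = 20292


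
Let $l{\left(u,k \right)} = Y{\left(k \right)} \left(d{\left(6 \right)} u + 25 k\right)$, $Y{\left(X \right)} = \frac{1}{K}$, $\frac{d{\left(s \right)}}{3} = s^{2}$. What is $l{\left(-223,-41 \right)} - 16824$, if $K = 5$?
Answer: $- \frac{109229}{5} \approx -21846.0$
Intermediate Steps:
$d{\left(s \right)} = 3 s^{2}$
$Y{\left(X \right)} = \frac{1}{5}$
$l{\left(u,k \right)} = 5 k + \frac{108 u}{5}$ ($l{\left(u,k \right)} = \frac{3 \cdot 6^{2} u + 25 k}{5} = \frac{3 \cdot 36 u + 25 k}{5} = \frac{108 u + 25 k}{5} = \frac{25 k + 108 u}{5} = 5 k + \frac{108 u}{5}$)
$l{\left(-223,-41 \right)} - 16824 = \left(5 \left(-41\right) + \frac{108}{5} \left(-223\right)\right) - 16824 = \left(-205 - \frac{24084}{5}\right) - 16824 = - \frac{25109}{5} - 16824 = - \frac{109229}{5}$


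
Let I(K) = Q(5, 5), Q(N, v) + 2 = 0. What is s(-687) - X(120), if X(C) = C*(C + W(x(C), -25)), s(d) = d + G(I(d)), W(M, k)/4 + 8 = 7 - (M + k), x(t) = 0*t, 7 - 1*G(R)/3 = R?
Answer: -26580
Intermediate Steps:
Q(N, v) = -2 (Q(N, v) = -2 + 0 = -2)
I(K) = -2
G(R) = 21 - 3*R
x(t) = 0
W(M, k) = -4 - 4*M - 4*k (W(M, k) = -32 + 4*(7 - (M + k)) = -32 + 4*(7 + (-M - k)) = -32 + 4*(7 - M - k) = -32 + (28 - 4*M - 4*k) = -4 - 4*M - 4*k)
s(d) = 27 + d (s(d) = d + (21 - 3*(-2)) = d + (21 + 6) = d + 27 = 27 + d)
X(C) = C*(96 + C) (X(C) = C*(C + (-4 - 4*0 - 4*(-25))) = C*(C + (-4 + 0 + 100)) = C*(C + 96) = C*(96 + C))
s(-687) - X(120) = (27 - 687) - 120*(96 + 120) = -660 - 120*216 = -660 - 1*25920 = -660 - 25920 = -26580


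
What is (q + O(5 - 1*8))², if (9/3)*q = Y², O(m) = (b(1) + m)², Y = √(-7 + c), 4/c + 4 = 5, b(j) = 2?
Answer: 0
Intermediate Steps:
c = 4 (c = 4/(-4 + 5) = 4/1 = 4*1 = 4)
Y = I*√3 (Y = √(-7 + 4) = √(-3) = I*√3 ≈ 1.732*I)
O(m) = (2 + m)²
q = -1 (q = (I*√3)²/3 = (⅓)*(-3) = -1)
(q + O(5 - 1*8))² = (-1 + (2 + (5 - 1*8))²)² = (-1 + (2 + (5 - 8))²)² = (-1 + (2 - 3)²)² = (-1 + (-1)²)² = (-1 + 1)² = 0² = 0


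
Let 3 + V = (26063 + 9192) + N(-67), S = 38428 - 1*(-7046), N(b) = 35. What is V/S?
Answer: 35287/45474 ≈ 0.77598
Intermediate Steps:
S = 45474 (S = 38428 + 7046 = 45474)
V = 35287 (V = -3 + ((26063 + 9192) + 35) = -3 + (35255 + 35) = -3 + 35290 = 35287)
V/S = 35287/45474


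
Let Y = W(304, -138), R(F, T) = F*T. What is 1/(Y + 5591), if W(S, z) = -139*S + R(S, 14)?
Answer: -1/32409 ≈ -3.0856e-5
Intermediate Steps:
W(S, z) = -125*S (W(S, z) = -139*S + S*14 = -139*S + 14*S = -125*S)
Y = -38000 (Y = -125*304 = -38000)
1/(Y + 5591) = 1/(-38000 + 5591) = 1/(-32409) = -1/32409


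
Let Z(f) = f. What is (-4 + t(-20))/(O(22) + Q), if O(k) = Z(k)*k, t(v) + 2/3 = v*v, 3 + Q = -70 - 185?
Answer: 593/339 ≈ 1.7493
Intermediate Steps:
Q = -258 (Q = -3 + (-70 - 185) = -3 - 255 = -258)
t(v) = -⅔ + v² (t(v) = -⅔ + v*v = -⅔ + v²)
O(k) = k² (O(k) = k*k = k²)
(-4 + t(-20))/(O(22) + Q) = (-4 + (-⅔ + (-20)²))/(22² - 258) = (-4 + (-⅔ + 400))/(484 - 258) = (-4 + 1198/3)/226 = (1186/3)*(1/226) = 593/339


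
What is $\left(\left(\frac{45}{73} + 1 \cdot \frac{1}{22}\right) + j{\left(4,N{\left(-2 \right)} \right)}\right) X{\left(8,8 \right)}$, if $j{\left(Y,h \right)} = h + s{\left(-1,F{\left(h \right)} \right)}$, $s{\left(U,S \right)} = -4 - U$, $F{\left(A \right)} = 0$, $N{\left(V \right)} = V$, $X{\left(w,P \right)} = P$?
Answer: $- \frac{27868}{803} \approx -34.705$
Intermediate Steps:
$j{\left(Y,h \right)} = -3 + h$ ($j{\left(Y,h \right)} = h - 3 = -3 + h$)
$\left(\left(\frac{45}{73} + 1 \cdot \frac{1}{22}\right) + j{\left(4,N{\left(-2 \right)} \right)}\right) X{\left(8,8 \right)} = \left(\left(\frac{45}{73} + 1 \cdot \frac{1}{22}\right) - 5\right) 8 = \left(\left(45 \cdot \frac{1}{73} + 1 \cdot \frac{1}{22}\right) - 5\right) 8 = \left(\left(\frac{45}{73} + \frac{1}{22}\right) - 5\right) 8 = \left(\frac{1063}{1606} - 5\right) 8 = \left(- \frac{6967}{1606}\right) 8 = - \frac{27868}{803}$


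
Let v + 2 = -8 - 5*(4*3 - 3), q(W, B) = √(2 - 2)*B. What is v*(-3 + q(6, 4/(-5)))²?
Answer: -495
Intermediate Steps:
q(W, B) = 0 (q(W, B) = √0*B = 0*B = 0)
v = -55 (v = -2 + (-8 - 5*(4*3 - 3)) = -2 + (-8 - 5*(12 - 3)) = -2 + (-8 - 5*9) = -2 + (-8 - 45) = -2 - 53 = -55)
v*(-3 + q(6, 4/(-5)))² = -55*(-3 + 0)² = -55*(-3)² = -55*9 = -495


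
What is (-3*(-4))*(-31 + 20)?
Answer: -132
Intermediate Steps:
(-3*(-4))*(-31 + 20) = 12*(-11) = -132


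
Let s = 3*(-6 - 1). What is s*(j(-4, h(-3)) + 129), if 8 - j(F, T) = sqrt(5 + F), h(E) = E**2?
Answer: -2856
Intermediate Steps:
s = -21 (s = 3*(-7) = -21)
j(F, T) = 8 - sqrt(5 + F)
s*(j(-4, h(-3)) + 129) = -21*((8 - sqrt(5 - 4)) + 129) = -21*((8 - sqrt(1)) + 129) = -21*((8 - 1*1) + 129) = -21*((8 - 1) + 129) = -21*(7 + 129) = -21*136 = -2856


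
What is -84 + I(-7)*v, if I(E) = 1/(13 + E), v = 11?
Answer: -493/6 ≈ -82.167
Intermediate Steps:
-84 + I(-7)*v = -84 + 11/(13 - 7) = -84 + 11/6 = -493/6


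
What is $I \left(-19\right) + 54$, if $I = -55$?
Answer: $1099$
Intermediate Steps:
$I \left(-19\right) + 54 = \left(-55\right) \left(-19\right) + 54 = 1045 + 54 = 1099$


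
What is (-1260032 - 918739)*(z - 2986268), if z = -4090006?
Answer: 15417580579254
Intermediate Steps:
(-1260032 - 918739)*(z - 2986268) = (-1260032 - 918739)*(-4090006 - 2986268) = -2178771*(-7076274) = 15417580579254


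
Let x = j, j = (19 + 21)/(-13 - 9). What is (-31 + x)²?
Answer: 130321/121 ≈ 1077.0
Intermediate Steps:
j = -20/11 (j = 40/(-22) = 40*(-1/22) = -20/11 ≈ -1.8182)
x = -20/11 ≈ -1.8182
(-31 + x)² = (-31 - 20/11)² = (-361/11)² = 130321/121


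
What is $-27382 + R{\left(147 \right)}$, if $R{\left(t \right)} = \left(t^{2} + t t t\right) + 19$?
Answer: $3170769$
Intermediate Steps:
$R{\left(t \right)} = 19 + t^{2} + t^{3}$ ($R{\left(t \right)} = \left(t^{2} + t^{2} t\right) + 19 = \left(t^{2} + t^{3}\right) + 19 = 19 + t^{2} + t^{3}$)
$-27382 + R{\left(147 \right)} = -27382 + \left(19 + 147^{2} + 147^{3}\right) = -27382 + \left(19 + 21609 + 3176523\right) = -27382 + 3198151 = 3170769$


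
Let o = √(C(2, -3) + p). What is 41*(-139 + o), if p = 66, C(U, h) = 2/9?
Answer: -5699 + 82*√149/3 ≈ -5365.4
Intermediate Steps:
C(U, h) = 2/9 (C(U, h) = 2*(⅑) = 2/9)
o = 2*√149/3 (o = √(2/9 + 66) = √(596/9) = 2*√149/3 ≈ 8.1377)
41*(-139 + o) = 41*(-139 + 2*√149/3) = -5699 + 82*√149/3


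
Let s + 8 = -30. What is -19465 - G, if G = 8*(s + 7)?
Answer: -19217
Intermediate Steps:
s = -38 (s = -8 - 30 = -38)
G = -248 (G = 8*(-38 + 7) = 8*(-31) = -248)
-19465 - G = -19465 - 1*(-248) = -19465 + 248 = -19217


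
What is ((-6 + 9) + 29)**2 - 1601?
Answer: -577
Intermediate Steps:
((-6 + 9) + 29)**2 - 1601 = (3 + 29)**2 - 1601 = 32**2 - 1601 = 1024 - 1601 = -577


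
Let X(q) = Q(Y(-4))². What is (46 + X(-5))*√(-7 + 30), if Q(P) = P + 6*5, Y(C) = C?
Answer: 722*√23 ≈ 3462.6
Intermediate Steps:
Q(P) = 30 + P (Q(P) = P + 30 = 30 + P)
X(q) = 676 (X(q) = (30 - 4)² = 26² = 676)
(46 + X(-5))*√(-7 + 30) = (46 + 676)*√(-7 + 30) = 722*√23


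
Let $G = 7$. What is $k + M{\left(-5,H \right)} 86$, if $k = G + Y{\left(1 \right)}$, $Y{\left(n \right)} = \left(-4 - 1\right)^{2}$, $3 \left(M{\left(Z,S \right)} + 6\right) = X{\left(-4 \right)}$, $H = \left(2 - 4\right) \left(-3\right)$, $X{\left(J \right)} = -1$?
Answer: $- \frac{1538}{3} \approx -512.67$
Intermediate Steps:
$H = 6$ ($H = \left(-2\right) \left(-3\right) = 6$)
$M{\left(Z,S \right)} = - \frac{19}{3}$ ($M{\left(Z,S \right)} = -6 + \frac{1}{3} \left(-1\right) = -6 - \frac{1}{3} = - \frac{19}{3}$)
$Y{\left(n \right)} = 25$ ($Y{\left(n \right)} = \left(-5\right)^{2} = 25$)
$k = 32$ ($k = 7 + 25 = 32$)
$k + M{\left(-5,H \right)} 86 = 32 - \frac{1634}{3} = - \frac{1538}{3}$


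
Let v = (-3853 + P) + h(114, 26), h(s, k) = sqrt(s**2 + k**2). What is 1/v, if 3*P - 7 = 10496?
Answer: -44/13779 - sqrt(3418)/55116 ≈ -0.0042540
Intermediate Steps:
P = 3501 (P = 7/3 + (1/3)*10496 = 7/3 + 10496/3 = 3501)
h(s, k) = sqrt(k**2 + s**2)
v = -352 + 2*sqrt(3418) (v = (-3853 + 3501) + sqrt(26**2 + 114**2) = -352 + sqrt(676 + 12996) = -352 + sqrt(13672) = -352 + 2*sqrt(3418) ≈ -235.07)
1/v = 1/(-352 + 2*sqrt(3418))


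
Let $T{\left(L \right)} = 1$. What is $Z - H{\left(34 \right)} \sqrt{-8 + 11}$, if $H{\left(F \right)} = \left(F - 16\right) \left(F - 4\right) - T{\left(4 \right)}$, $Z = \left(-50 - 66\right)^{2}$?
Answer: $13456 - 539 \sqrt{3} \approx 12522.0$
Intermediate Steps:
$Z = 13456$ ($Z = \left(-116\right)^{2} = 13456$)
$H{\left(F \right)} = -1 + \left(-16 + F\right) \left(-4 + F\right)$ ($H{\left(F \right)} = \left(F - 16\right) \left(F - 4\right) - 1 = \left(-16 + F\right) \left(-4 + F\right) - 1 = -1 + \left(-16 + F\right) \left(-4 + F\right)$)
$Z - H{\left(34 \right)} \sqrt{-8 + 11} = 13456 - \left(63 + 34^{2} - 680\right) \sqrt{-8 + 11} = 13456 - \left(63 + 1156 - 680\right) \sqrt{3} = 13456 - 539 \sqrt{3}$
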